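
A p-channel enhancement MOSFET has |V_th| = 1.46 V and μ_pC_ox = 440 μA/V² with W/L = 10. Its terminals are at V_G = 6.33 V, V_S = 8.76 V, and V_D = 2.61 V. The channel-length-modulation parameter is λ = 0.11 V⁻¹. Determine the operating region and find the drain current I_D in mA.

Saturation; I_D = 3.47 mA

V_SG = V_S − V_G = 8.76 − 6.33 = 2.43 V; V_SD = V_S − V_D = 8.76 − 2.61 = 6.15 V.
k_p = μ_pC_ox · (W/L) = 4.4 mA/V².
V_ov = V_SG − |V_th| = 2.43 − 1.46 = 0.97 V.
Since V_SD = 6.15 V ≥ V_ov = 0.97 V, the device is in saturation.
I_D = ½ k_p V_ov² (1 + λ V_SD) = 0.5 × 4.4 × 0.97² × (1 + 0.11 × 6.15) = 3.47 mA.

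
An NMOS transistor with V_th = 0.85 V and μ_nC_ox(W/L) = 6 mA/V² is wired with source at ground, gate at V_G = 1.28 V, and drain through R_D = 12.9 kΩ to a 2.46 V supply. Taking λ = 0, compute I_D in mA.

V_GS = V_G = 1.28 V, so V_ov = 1.28 − 0.85 = 0.43 V.
Assume saturation: I_D = ½ k_n V_ov² = 0.5 × 6 × 0.43² = 0.555 mA, giving V_DS = V_DD − I_D R_D = 2.46 − 0.555 × 12.9 = -4.7 V.
But -4.7 V < V_ov = 0.43 V, so the device is actually in triode.
In triode I_D = k_n[V_ov V_DS − ½ V_DS²] and I_D = (V_DD − V_DS)/R_D. Equating: 38.7 V_DS² − 34.28 V_DS + 2.46 = 0, giving V_DS = 0.0788 V (the root below V_ov).
I_D = (2.46 − 0.0788) / 12.9 = 0.185 mA.

I_D = 0.185 mA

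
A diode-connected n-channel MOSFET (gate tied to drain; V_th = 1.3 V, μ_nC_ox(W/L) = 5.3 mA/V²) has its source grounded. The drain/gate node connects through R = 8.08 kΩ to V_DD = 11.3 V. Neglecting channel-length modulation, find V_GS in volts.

With gate tied to drain, V_GS = V_DS ≥ V_GS − V_th, so the device is in saturation.
KCL at the drain: ½ k_n (V_GS − V_th)² = (V_DD − V_GS)/R.
Let x = V_GS − 1.3. Then 21.4 x² + x − 10 = 0, giving x = 0.66 V (positive root), so V_GS = 1.96 V.
I_D = (V_DD − V_GS)/R = (11.3 − 1.96) / 8.08 = 1.16 mA.

V_GS = 1.96 V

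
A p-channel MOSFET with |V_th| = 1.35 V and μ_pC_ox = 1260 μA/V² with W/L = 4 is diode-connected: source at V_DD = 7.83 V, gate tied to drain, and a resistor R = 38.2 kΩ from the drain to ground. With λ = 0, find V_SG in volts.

With gate tied to drain, V_SG = V_SD ≥ V_SG − |V_th|, so the device is in saturation.
k_p = μ_pC_ox · (W/L) = 5.04 mA/V².
KCL at the drain: ½ k_p (V_SG − |V_th|)² = (V_DD − V_SG)/R.
Let x = V_SG − 1.35. Then 96.3 x² + x − 6.48 = 0, giving x = 0.254 V (positive root), so V_SG = 1.6 V.
I_D = (V_DD − V_SG)/R = (7.83 − 1.6) / 38.2 = 0.163 mA.

V_SG = 1.60 V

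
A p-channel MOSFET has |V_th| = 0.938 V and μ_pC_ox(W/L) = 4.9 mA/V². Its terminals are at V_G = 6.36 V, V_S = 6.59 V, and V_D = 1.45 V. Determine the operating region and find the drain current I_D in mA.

Cutoff; I_D = 0 mA

V_SG = V_S − V_G = 6.59 − 6.36 = 0.23 V; V_SD = V_S − V_D = 6.59 − 1.45 = 5.14 V.
V_SG = 0.23 V < |V_th| = 0.938 V, so the transistor is in cutoff.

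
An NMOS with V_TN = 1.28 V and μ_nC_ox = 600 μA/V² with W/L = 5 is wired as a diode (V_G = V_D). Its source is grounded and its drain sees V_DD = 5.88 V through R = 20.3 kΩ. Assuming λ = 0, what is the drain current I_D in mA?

With gate tied to drain, V_GS = V_DS ≥ V_GS − V_TN, so the device is in saturation.
k_n = μ_nC_ox · (W/L) = 3 mA/V².
KCL at the drain: ½ k_n (V_GS − V_TN)² = (V_DD − V_GS)/R.
Let x = V_GS − 1.28. Then 30.5 x² + x − 4.6 = 0, giving x = 0.373 V (positive root), so V_GS = 1.65 V.
I_D = (V_DD − V_GS)/R = (5.88 − 1.65) / 20.3 = 0.208 mA.

I_D = 0.208 mA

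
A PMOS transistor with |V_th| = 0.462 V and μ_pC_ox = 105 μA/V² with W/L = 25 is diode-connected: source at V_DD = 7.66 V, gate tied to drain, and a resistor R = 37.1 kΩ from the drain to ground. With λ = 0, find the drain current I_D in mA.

With gate tied to drain, V_SG = V_SD ≥ V_SG − |V_th|, so the device is in saturation.
k_p = μ_pC_ox · (W/L) = 2.625 mA/V².
KCL at the drain: ½ k_p (V_SG − |V_th|)² = (V_DD − V_SG)/R.
Let x = V_SG − 0.462. Then 48.7 x² + x − 7.198 = 0, giving x = 0.374 V (positive root), so V_SG = 0.836 V.
I_D = (V_DD − V_SG)/R = (7.66 − 0.836) / 37.1 = 0.184 mA.

I_D = 0.184 mA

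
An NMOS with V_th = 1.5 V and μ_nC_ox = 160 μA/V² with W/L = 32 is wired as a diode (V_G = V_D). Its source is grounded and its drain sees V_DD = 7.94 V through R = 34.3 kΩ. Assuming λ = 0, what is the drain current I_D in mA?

With gate tied to drain, V_GS = V_DS ≥ V_GS − V_th, so the device is in saturation.
k_n = μ_nC_ox · (W/L) = 5.12 mA/V².
KCL at the drain: ½ k_n (V_GS − V_th)² = (V_DD − V_GS)/R.
Let x = V_GS − 1.5. Then 87.8 x² + x − 6.44 = 0, giving x = 0.265 V (positive root), so V_GS = 1.77 V.
I_D = (V_DD − V_GS)/R = (7.94 − 1.77) / 34.3 = 0.18 mA.

I_D = 0.180 mA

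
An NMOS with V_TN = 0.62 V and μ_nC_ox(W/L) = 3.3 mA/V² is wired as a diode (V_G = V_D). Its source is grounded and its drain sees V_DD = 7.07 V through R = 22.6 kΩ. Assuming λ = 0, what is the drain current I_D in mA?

With gate tied to drain, V_GS = V_DS ≥ V_GS − V_TN, so the device is in saturation.
KCL at the drain: ½ k_n (V_GS − V_TN)² = (V_DD − V_GS)/R.
Let x = V_GS − 0.62. Then 37.3 x² + x − 6.45 = 0, giving x = 0.403 V (positive root), so V_GS = 1.02 V.
I_D = (V_DD − V_GS)/R = (7.07 − 1.02) / 22.6 = 0.268 mA.

I_D = 0.268 mA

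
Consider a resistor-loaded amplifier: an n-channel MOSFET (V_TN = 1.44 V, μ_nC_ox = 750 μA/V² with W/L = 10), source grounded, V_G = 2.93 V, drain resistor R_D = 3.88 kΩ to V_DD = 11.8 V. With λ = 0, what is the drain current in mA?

V_GS = V_G = 2.93 V, so V_ov = 2.93 − 1.44 = 1.49 V.
k_n = μ_nC_ox · (W/L) = 7.5 mA/V².
Assume saturation: I_D = ½ k_n V_ov² = 0.5 × 7.5 × 1.49² = 8.33 mA, giving V_DS = V_DD − I_D R_D = 11.8 − 8.33 × 3.88 = -20.5 V.
But -20.5 V < V_ov = 1.49 V, so the device is actually in triode.
In triode I_D = k_n[V_ov V_DS − ½ V_DS²] and I_D = (V_DD − V_DS)/R_D. Equating: 14.5 V_DS² − 44.36 V_DS + 11.8 = 0, giving V_DS = 0.294 V (the root below V_ov).
I_D = (11.8 − 0.294) / 3.88 = 2.97 mA.

I_D = 2.97 mA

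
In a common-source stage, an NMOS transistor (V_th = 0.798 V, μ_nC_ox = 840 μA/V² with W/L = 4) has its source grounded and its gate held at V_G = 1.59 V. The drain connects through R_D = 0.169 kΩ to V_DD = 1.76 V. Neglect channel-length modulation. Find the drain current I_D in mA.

V_GS = V_G = 1.59 V, so V_ov = 1.59 − 0.798 = 0.792 V.
k_n = μ_nC_ox · (W/L) = 3.36 mA/V².
Assume saturation: I_D = ½ k_n V_ov² = 0.5 × 3.36 × 0.792² = 1.05 mA, giving V_DS = V_DD − I_D R_D = 1.76 − 1.05 × 0.169 = 1.58 V.
V_DS = 1.58 V ≥ V_ov = 0.792 V, confirming saturation.

I_D = 1.05 mA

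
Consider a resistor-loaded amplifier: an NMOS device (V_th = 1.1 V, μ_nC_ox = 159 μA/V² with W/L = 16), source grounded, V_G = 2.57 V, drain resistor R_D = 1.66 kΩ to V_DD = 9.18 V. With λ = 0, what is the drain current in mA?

V_GS = V_G = 2.57 V, so V_ov = 2.57 − 1.1 = 1.47 V.
k_n = μ_nC_ox · (W/L) = 2.544 mA/V².
Assume saturation: I_D = ½ k_n V_ov² = 0.5 × 2.544 × 1.47² = 2.75 mA, giving V_DS = V_DD − I_D R_D = 9.18 − 2.75 × 1.66 = 4.62 V.
V_DS = 4.62 V ≥ V_ov = 1.47 V, confirming saturation.

I_D = 2.75 mA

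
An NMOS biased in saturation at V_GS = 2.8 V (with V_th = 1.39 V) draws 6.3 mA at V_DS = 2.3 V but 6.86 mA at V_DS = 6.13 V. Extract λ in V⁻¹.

λ = 0.0245 V⁻¹

With V_GS fixed, I_D ∝ (1 + λ V_DS) in saturation, so I_D2/I_D1 = (1 + λ V_DS2)/(1 + λ V_DS1).
6.86/6.3 = 1.089 = (1 + 6.13 λ)/(1 + 2.3 λ).
Solving: λ (I_D1 V_DS2 − I_D2 V_DS1) = I_D2 − I_D1, so λ = (6.86 − 6.3) / (6.3 × 6.13 − 6.86 × 2.3) = 0.56 / 22.8 = 0.0245 V⁻¹.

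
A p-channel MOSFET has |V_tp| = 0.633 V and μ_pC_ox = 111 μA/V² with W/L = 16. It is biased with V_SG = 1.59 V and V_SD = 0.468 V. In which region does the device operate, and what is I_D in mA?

Triode; I_D = 0.601 mA

k_p = μ_pC_ox · (W/L) = 1.776 mA/V².
V_ov = V_SG − |V_tp| = 1.59 − 0.633 = 0.957 V.
Since V_SD = 0.468 V < V_ov = 0.957 V, the device is in the triode region.
I_D = k_p [V_ov · V_SD − ½ V_SD²] = 1.776 × [0.957 × 0.468 − 0.5 × 0.468²] = 0.601 mA.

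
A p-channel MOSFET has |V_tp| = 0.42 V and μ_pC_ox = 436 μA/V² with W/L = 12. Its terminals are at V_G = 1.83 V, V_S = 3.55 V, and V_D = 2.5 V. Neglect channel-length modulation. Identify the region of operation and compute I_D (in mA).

Triode; I_D = 4.26 mA

V_SG = V_S − V_G = 3.55 − 1.83 = 1.72 V; V_SD = V_S − V_D = 3.55 − 2.5 = 1.05 V.
k_p = μ_pC_ox · (W/L) = 5.232 mA/V².
V_ov = V_SG − |V_tp| = 1.72 − 0.42 = 1.3 V.
Since V_SD = 1.05 V < V_ov = 1.3 V, the device is in the triode region.
I_D = k_p [V_ov · V_SD − ½ V_SD²] = 5.232 × [1.3 × 1.05 − 0.5 × 1.05²] = 4.26 mA.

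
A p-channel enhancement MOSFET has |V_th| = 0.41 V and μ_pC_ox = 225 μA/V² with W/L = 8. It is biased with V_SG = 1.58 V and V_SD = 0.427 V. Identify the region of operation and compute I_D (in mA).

k_p = μ_pC_ox · (W/L) = 1.8 mA/V².
V_ov = V_SG − |V_th| = 1.58 − 0.41 = 1.17 V.
Since V_SD = 0.427 V < V_ov = 1.17 V, the device is in the triode region.
I_D = k_p [V_ov · V_SD − ½ V_SD²] = 1.8 × [1.17 × 0.427 − 0.5 × 0.427²] = 0.735 mA.

Triode; I_D = 0.735 mA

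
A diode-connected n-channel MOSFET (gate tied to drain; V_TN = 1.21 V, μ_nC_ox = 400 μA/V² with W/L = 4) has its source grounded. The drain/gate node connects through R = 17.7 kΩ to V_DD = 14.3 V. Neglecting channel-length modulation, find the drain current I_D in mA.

With gate tied to drain, V_GS = V_DS ≥ V_GS − V_TN, so the device is in saturation.
k_n = μ_nC_ox · (W/L) = 1.6 mA/V².
KCL at the drain: ½ k_n (V_GS − V_TN)² = (V_DD − V_GS)/R.
Let x = V_GS − 1.21. Then 14.2 x² + x − 13.09 = 0, giving x = 0.927 V (positive root), so V_GS = 2.14 V.
I_D = (V_DD − V_GS)/R = (14.3 − 2.14) / 17.7 = 0.687 mA.

I_D = 0.687 mA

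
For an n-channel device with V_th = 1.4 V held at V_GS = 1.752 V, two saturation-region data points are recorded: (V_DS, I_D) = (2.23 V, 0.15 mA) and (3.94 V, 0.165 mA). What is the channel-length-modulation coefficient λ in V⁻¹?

With V_GS fixed, I_D ∝ (1 + λ V_DS) in saturation, so I_D2/I_D1 = (1 + λ V_DS2)/(1 + λ V_DS1).
0.165/0.15 = 1.1 = (1 + 3.94 λ)/(1 + 2.23 λ).
Solving: λ (I_D1 V_DS2 − I_D2 V_DS1) = I_D2 − I_D1, so λ = (0.165 − 0.15) / (0.15 × 3.94 − 0.165 × 2.23) = 0.015 / 0.223 = 0.0672 V⁻¹.

λ = 0.0672 V⁻¹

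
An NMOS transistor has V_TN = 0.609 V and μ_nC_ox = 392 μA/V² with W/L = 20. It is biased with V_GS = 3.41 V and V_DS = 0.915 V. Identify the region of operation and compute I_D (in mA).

k_n = μ_nC_ox · (W/L) = 7.84 mA/V².
V_ov = V_GS − V_TN = 3.41 − 0.609 = 2.8 V.
Since V_DS = 0.915 V < V_ov = 2.8 V, the device is in the triode region.
I_D = k_n [V_ov · V_DS − ½ V_DS²] = 7.84 × [2.8 × 0.915 − 0.5 × 0.915²] = 16.8 mA.

Triode; I_D = 16.8 mA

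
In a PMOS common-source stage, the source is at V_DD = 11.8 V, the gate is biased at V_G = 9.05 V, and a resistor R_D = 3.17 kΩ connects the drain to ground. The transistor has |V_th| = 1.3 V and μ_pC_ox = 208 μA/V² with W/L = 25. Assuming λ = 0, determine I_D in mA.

I_D = 3.54 mA

V_SG = V_DD − V_G = 11.8 − 9.05 = 2.75 V, so V_ov = 2.75 − 1.3 = 1.45 V.
k_p = μ_pC_ox · (W/L) = 5.2 mA/V².
Assume saturation: I_D = ½ k_p V_ov² = 0.5 × 5.2 × 1.45² = 5.47 mA, giving V_SD = V_DD − I_D R_D = 11.8 − 5.47 × 3.17 = -5.53 V.
But -5.53 V < V_ov = 1.45 V, so the device is actually in triode.
In triode I_D = k_p[V_ov V_SD − ½ V_SD²] and I_D = (V_DD − V_SD)/R_D. Equating: 8.24 V_SD² − 24.9 V_SD + 11.8 = 0, giving V_SD = 0.588 V (the root below V_ov).
I_D = (11.8 − 0.588) / 3.17 = 3.54 mA.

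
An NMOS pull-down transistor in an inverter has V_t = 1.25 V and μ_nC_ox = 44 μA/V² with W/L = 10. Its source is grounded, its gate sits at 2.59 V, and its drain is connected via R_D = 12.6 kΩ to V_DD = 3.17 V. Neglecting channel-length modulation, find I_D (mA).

I_D = 0.217 mA

V_GS = V_G = 2.59 V, so V_ov = 2.59 − 1.25 = 1.34 V.
k_n = μ_nC_ox · (W/L) = 0.44 mA/V².
Assume saturation: I_D = ½ k_n V_ov² = 0.5 × 0.44 × 1.34² = 0.395 mA, giving V_DS = V_DD − I_D R_D = 3.17 − 0.395 × 12.6 = -1.81 V.
But -1.81 V < V_ov = 1.34 V, so the device is actually in triode.
In triode I_D = k_n[V_ov V_DS − ½ V_DS²] and I_D = (V_DD − V_DS)/R_D. Equating: 2.77 V_DS² − 8.429 V_DS + 3.17 = 0, giving V_DS = 0.44 V (the root below V_ov).
I_D = (3.17 − 0.44) / 12.6 = 0.217 mA.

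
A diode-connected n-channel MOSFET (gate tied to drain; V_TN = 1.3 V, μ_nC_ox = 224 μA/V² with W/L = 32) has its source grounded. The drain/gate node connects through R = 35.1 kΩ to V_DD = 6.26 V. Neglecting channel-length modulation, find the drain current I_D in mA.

With gate tied to drain, V_GS = V_DS ≥ V_GS − V_TN, so the device is in saturation.
k_n = μ_nC_ox · (W/L) = 7.168 mA/V².
KCL at the drain: ½ k_n (V_GS − V_TN)² = (V_DD − V_GS)/R.
Let x = V_GS − 1.3. Then 126 x² + x − 4.96 = 0, giving x = 0.195 V (positive root), so V_GS = 1.49 V.
I_D = (V_DD − V_GS)/R = (6.26 − 1.49) / 35.1 = 0.136 mA.

I_D = 0.136 mA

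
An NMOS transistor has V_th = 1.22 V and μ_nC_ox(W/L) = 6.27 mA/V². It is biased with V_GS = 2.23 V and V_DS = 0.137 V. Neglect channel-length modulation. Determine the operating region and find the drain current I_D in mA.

Triode; I_D = 0.809 mA

V_ov = V_GS − V_th = 2.23 − 1.22 = 1.01 V.
Since V_DS = 0.137 V < V_ov = 1.01 V, the device is in the triode region.
I_D = k_n [V_ov · V_DS − ½ V_DS²] = 6.27 × [1.01 × 0.137 − 0.5 × 0.137²] = 0.809 mA.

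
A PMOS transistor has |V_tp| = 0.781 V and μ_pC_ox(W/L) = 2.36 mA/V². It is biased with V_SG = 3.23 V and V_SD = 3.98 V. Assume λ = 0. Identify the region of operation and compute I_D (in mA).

Saturation; I_D = 7.08 mA

V_ov = V_SG − |V_tp| = 3.23 − 0.781 = 2.45 V.
Since V_SD = 3.98 V ≥ V_ov = 2.45 V, the device is in saturation.
I_D = ½ k_p V_ov² = 0.5 × 2.36 × 2.45² = 7.08 mA.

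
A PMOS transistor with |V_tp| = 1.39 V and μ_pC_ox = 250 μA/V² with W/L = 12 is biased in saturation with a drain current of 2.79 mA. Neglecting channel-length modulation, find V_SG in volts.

V_SG = 2.75 V

k_p = μ_pC_ox · (W/L) = 3 mA/V².
In saturation I_D = ½ k_p (V_SG − |V_tp|)², so V_SG − |V_tp| = √(2 I_D / k_p) = √(2 × 2.79 / 3) = 1.36 V.
V_SG = 1.39 + 1.36 = 2.75 V.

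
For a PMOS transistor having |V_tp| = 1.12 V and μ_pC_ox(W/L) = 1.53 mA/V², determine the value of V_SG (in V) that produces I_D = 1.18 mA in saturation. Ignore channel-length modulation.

In saturation I_D = ½ k_p (V_SG − |V_tp|)², so V_SG − |V_tp| = √(2 I_D / k_p) = √(2 × 1.18 / 1.53) = 1.24 V.
V_SG = 1.12 + 1.24 = 2.36 V.

V_SG = 2.36 V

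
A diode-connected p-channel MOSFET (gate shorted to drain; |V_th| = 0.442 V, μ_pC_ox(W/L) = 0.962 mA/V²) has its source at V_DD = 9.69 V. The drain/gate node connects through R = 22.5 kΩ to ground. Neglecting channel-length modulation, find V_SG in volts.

With gate tied to drain, V_SG = V_SD ≥ V_SG − |V_th|, so the device is in saturation.
KCL at the drain: ½ k_p (V_SG − |V_th|)² = (V_DD − V_SG)/R.
Let x = V_SG − 0.442. Then 10.8 x² + x − 9.248 = 0, giving x = 0.879 V (positive root), so V_SG = 1.32 V.
I_D = (V_DD − V_SG)/R = (9.69 − 1.32) / 22.5 = 0.372 mA.

V_SG = 1.32 V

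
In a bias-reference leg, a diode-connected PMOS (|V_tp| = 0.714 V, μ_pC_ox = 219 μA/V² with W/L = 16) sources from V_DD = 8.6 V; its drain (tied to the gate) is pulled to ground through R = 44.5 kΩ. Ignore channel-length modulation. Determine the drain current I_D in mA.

I_D = 0.170 mA

With gate tied to drain, V_SG = V_SD ≥ V_SG − |V_tp|, so the device is in saturation.
k_p = μ_pC_ox · (W/L) = 3.504 mA/V².
KCL at the drain: ½ k_p (V_SG − |V_tp|)² = (V_DD − V_SG)/R.
Let x = V_SG − 0.714. Then 78 x² + x − 7.886 = 0, giving x = 0.312 V (positive root), so V_SG = 1.03 V.
I_D = (V_DD − V_SG)/R = (8.6 − 1.03) / 44.5 = 0.17 mA.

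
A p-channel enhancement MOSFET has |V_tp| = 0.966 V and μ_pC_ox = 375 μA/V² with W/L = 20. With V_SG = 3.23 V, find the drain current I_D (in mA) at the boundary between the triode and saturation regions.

I_D = 19.2 mA

At the boundary V_SD = V_ov = V_SG − |V_tp| = 3.23 − 0.966 = 2.26 V.
k_p = μ_pC_ox · (W/L) = 7.5 mA/V².
I_D = ½ k_p V_ov² = 0.5 × 7.5 × 2.26² = 19.2 mA.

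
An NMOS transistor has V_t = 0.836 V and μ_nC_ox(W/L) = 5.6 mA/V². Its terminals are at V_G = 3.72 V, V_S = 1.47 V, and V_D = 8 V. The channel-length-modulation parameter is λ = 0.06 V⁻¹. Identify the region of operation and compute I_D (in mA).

Saturation; I_D = 7.79 mA

V_GS = V_G − V_S = 3.72 − 1.47 = 2.25 V; V_DS = V_D − V_S = 8 − 1.47 = 6.53 V.
V_ov = V_GS − V_t = 2.25 − 0.836 = 1.41 V.
Since V_DS = 6.53 V ≥ V_ov = 1.41 V, the device is in saturation.
I_D = ½ k_n V_ov² (1 + λ V_DS) = 0.5 × 5.6 × 1.41² × (1 + 0.06 × 6.53) = 7.79 mA.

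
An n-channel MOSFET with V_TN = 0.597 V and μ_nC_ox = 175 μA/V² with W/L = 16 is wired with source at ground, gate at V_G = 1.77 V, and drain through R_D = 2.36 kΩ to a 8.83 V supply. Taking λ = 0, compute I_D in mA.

I_D = 1.93 mA

V_GS = V_G = 1.77 V, so V_ov = 1.77 − 0.597 = 1.17 V.
k_n = μ_nC_ox · (W/L) = 2.8 mA/V².
Assume saturation: I_D = ½ k_n V_ov² = 0.5 × 2.8 × 1.17² = 1.93 mA, giving V_DS = V_DD − I_D R_D = 8.83 − 1.93 × 2.36 = 4.28 V.
V_DS = 4.28 V ≥ V_ov = 1.17 V, confirming saturation.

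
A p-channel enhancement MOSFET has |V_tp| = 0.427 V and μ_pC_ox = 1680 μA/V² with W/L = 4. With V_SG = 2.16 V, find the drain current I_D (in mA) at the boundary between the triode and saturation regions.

I_D = 10.1 mA

At the boundary V_SD = V_ov = V_SG − |V_tp| = 2.16 − 0.427 = 1.73 V.
k_p = μ_pC_ox · (W/L) = 6.72 mA/V².
I_D = ½ k_p V_ov² = 0.5 × 6.72 × 1.73² = 10.1 mA.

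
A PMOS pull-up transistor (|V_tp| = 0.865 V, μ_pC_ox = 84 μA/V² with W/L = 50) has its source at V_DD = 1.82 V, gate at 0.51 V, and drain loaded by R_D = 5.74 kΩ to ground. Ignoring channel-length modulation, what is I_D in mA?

I_D = 0.283 mA

V_SG = V_DD − V_G = 1.82 − 0.51 = 1.31 V, so V_ov = 1.31 − 0.865 = 0.445 V.
k_p = μ_pC_ox · (W/L) = 4.2 mA/V².
Assume saturation: I_D = ½ k_p V_ov² = 0.5 × 4.2 × 0.445² = 0.416 mA, giving V_SD = V_DD − I_D R_D = 1.82 − 0.416 × 5.74 = -0.567 V.
But -0.567 V < V_ov = 0.445 V, so the device is actually in triode.
In triode I_D = k_p[V_ov V_SD − ½ V_SD²] and I_D = (V_DD − V_SD)/R_D. Equating: 12.1 V_SD² − 11.73 V_SD + 1.82 = 0, giving V_SD = 0.194 V (the root below V_ov).
I_D = (1.82 − 0.194) / 5.74 = 0.283 mA.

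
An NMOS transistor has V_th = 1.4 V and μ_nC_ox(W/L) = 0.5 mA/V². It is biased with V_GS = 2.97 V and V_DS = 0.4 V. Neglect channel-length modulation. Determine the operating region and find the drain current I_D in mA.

V_ov = V_GS − V_th = 2.97 − 1.4 = 1.57 V.
Since V_DS = 0.4 V < V_ov = 1.57 V, the device is in the triode region.
I_D = k_n [V_ov · V_DS − ½ V_DS²] = 0.5 × [1.57 × 0.4 − 0.5 × 0.4²] = 0.274 mA.

Triode; I_D = 0.274 mA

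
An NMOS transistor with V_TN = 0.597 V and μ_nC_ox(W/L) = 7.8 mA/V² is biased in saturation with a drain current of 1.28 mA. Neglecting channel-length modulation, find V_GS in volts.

In saturation I_D = ½ k_n (V_GS − V_TN)², so V_GS − V_TN = √(2 I_D / k_n) = √(2 × 1.28 / 7.8) = 0.573 V.
V_GS = 0.597 + 0.573 = 1.17 V.

V_GS = 1.17 V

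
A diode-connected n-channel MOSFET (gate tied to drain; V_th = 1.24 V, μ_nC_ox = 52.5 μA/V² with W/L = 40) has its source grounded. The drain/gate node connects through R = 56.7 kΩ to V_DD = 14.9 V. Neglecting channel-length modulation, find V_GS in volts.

V_GS = 1.71 V

With gate tied to drain, V_GS = V_DS ≥ V_GS − V_th, so the device is in saturation.
k_n = μ_nC_ox · (W/L) = 2.1 mA/V².
KCL at the drain: ½ k_n (V_GS − V_th)² = (V_DD − V_GS)/R.
Let x = V_GS − 1.24. Then 59.5 x² + x − 13.66 = 0, giving x = 0.471 V (positive root), so V_GS = 1.71 V.
I_D = (V_DD − V_GS)/R = (14.9 − 1.71) / 56.7 = 0.233 mA.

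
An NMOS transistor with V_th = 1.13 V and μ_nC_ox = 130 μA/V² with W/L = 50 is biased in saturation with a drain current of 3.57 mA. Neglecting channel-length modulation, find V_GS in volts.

V_GS = 2.18 V

k_n = μ_nC_ox · (W/L) = 6.5 mA/V².
In saturation I_D = ½ k_n (V_GS − V_th)², so V_GS − V_th = √(2 I_D / k_n) = √(2 × 3.57 / 6.5) = 1.05 V.
V_GS = 1.13 + 1.05 = 2.18 V.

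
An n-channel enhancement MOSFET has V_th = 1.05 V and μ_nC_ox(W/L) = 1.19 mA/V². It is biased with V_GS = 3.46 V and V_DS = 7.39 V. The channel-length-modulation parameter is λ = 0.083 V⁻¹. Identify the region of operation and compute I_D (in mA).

V_ov = V_GS − V_th = 3.46 − 1.05 = 2.41 V.
Since V_DS = 7.39 V ≥ V_ov = 2.41 V, the device is in saturation.
I_D = ½ k_n V_ov² (1 + λ V_DS) = 0.5 × 1.19 × 2.41² × (1 + 0.083 × 7.39) = 5.58 mA.

Saturation; I_D = 5.58 mA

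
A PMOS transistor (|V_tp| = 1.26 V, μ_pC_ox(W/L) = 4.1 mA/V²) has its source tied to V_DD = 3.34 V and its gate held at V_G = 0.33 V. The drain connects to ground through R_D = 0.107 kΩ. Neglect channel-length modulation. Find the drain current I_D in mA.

V_SG = V_DD − V_G = 3.34 − 0.33 = 3.01 V, so V_ov = 3.01 − 1.26 = 1.75 V.
Assume saturation: I_D = ½ k_p V_ov² = 0.5 × 4.1 × 1.75² = 6.28 mA, giving V_SD = V_DD − I_D R_D = 3.34 − 6.28 × 0.107 = 2.67 V.
V_SD = 2.67 V ≥ V_ov = 1.75 V, confirming saturation.

I_D = 6.28 mA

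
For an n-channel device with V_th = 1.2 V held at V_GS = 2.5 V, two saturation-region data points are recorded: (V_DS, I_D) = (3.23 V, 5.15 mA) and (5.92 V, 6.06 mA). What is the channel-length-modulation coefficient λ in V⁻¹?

With V_GS fixed, I_D ∝ (1 + λ V_DS) in saturation, so I_D2/I_D1 = (1 + λ V_DS2)/(1 + λ V_DS1).
6.06/5.15 = 1.177 = (1 + 5.92 λ)/(1 + 3.23 λ).
Solving: λ (I_D1 V_DS2 − I_D2 V_DS1) = I_D2 − I_D1, so λ = (6.06 − 5.15) / (5.15 × 5.92 − 6.06 × 3.23) = 0.91 / 10.9 = 0.0834 V⁻¹.

λ = 0.0834 V⁻¹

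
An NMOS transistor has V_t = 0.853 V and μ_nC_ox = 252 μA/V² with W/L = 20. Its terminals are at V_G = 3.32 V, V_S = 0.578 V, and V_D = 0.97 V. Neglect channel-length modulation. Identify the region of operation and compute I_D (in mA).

V_GS = V_G − V_S = 3.32 − 0.578 = 2.74 V; V_DS = V_D − V_S = 0.97 − 0.578 = 0.392 V.
k_n = μ_nC_ox · (W/L) = 5.04 mA/V².
V_ov = V_GS − V_t = 2.74 − 0.853 = 1.89 V.
Since V_DS = 0.392 V < V_ov = 1.89 V, the device is in the triode region.
I_D = k_n [V_ov · V_DS − ½ V_DS²] = 5.04 × [1.89 × 0.392 − 0.5 × 0.392²] = 3.34 mA.

Triode; I_D = 3.34 mA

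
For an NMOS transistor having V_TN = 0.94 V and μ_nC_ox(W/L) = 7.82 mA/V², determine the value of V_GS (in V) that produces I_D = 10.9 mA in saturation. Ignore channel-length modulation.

V_GS = 2.61 V

In saturation I_D = ½ k_n (V_GS − V_TN)², so V_GS − V_TN = √(2 I_D / k_n) = √(2 × 10.9 / 7.82) = 1.67 V.
V_GS = 0.94 + 1.67 = 2.61 V.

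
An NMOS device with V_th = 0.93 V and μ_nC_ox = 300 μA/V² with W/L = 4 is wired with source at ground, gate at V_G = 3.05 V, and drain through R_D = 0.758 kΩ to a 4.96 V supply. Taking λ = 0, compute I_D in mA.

V_GS = V_G = 3.05 V, so V_ov = 3.05 − 0.93 = 2.12 V.
k_n = μ_nC_ox · (W/L) = 1.2 mA/V².
Assume saturation: I_D = ½ k_n V_ov² = 0.5 × 1.2 × 2.12² = 2.7 mA, giving V_DS = V_DD − I_D R_D = 4.96 − 2.7 × 0.758 = 2.92 V.
V_DS = 2.92 V ≥ V_ov = 2.12 V, confirming saturation.

I_D = 2.70 mA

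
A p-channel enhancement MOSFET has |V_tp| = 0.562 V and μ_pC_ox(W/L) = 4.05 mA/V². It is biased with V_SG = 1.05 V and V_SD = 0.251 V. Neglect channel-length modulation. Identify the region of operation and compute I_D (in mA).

Triode; I_D = 0.368 mA

V_ov = V_SG − |V_tp| = 1.05 − 0.562 = 0.488 V.
Since V_SD = 0.251 V < V_ov = 0.488 V, the device is in the triode region.
I_D = k_p [V_ov · V_SD − ½ V_SD²] = 4.05 × [0.488 × 0.251 − 0.5 × 0.251²] = 0.368 mA.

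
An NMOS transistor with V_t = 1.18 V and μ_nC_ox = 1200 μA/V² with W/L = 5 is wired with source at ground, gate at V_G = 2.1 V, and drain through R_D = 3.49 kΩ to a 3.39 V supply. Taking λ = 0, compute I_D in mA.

I_D = 0.918 mA

V_GS = V_G = 2.1 V, so V_ov = 2.1 − 1.18 = 0.92 V.
k_n = μ_nC_ox · (W/L) = 6 mA/V².
Assume saturation: I_D = ½ k_n V_ov² = 0.5 × 6 × 0.92² = 2.54 mA, giving V_DS = V_DD − I_D R_D = 3.39 − 2.54 × 3.49 = -5.47 V.
But -5.47 V < V_ov = 0.92 V, so the device is actually in triode.
In triode I_D = k_n[V_ov V_DS − ½ V_DS²] and I_D = (V_DD − V_DS)/R_D. Equating: 10.5 V_DS² − 20.26 V_DS + 3.39 = 0, giving V_DS = 0.185 V (the root below V_ov).
I_D = (3.39 − 0.185) / 3.49 = 0.918 mA.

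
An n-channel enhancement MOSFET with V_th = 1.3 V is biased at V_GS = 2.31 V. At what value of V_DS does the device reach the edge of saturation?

The boundary between triode and saturation is V_DS = V_GS − V_th = V_ov.
V_ov = 2.31 − 1.3 = 1.01 V.

V_DS,sat = 1.01 V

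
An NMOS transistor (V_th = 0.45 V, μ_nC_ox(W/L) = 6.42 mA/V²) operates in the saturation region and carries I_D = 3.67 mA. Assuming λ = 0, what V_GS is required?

V_GS = 1.52 V

In saturation I_D = ½ k_n (V_GS − V_th)², so V_GS − V_th = √(2 I_D / k_n) = √(2 × 3.67 / 6.42) = 1.07 V.
V_GS = 0.45 + 1.07 = 1.52 V.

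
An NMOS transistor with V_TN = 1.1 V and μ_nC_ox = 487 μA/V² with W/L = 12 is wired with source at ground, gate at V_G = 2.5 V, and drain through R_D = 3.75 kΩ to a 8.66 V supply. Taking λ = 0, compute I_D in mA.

V_GS = V_G = 2.5 V, so V_ov = 2.5 − 1.1 = 1.4 V.
k_n = μ_nC_ox · (W/L) = 5.844 mA/V².
Assume saturation: I_D = ½ k_n V_ov² = 0.5 × 5.844 × 1.4² = 5.73 mA, giving V_DS = V_DD − I_D R_D = 8.66 − 5.73 × 3.75 = -12.8 V.
But -12.8 V < V_ov = 1.4 V, so the device is actually in triode.
In triode I_D = k_n[V_ov V_DS − ½ V_DS²] and I_D = (V_DD − V_DS)/R_D. Equating: 11 V_DS² − 31.68 V_DS + 8.66 = 0, giving V_DS = 0.306 V (the root below V_ov).
I_D = (8.66 − 0.306) / 3.75 = 2.23 mA.

I_D = 2.23 mA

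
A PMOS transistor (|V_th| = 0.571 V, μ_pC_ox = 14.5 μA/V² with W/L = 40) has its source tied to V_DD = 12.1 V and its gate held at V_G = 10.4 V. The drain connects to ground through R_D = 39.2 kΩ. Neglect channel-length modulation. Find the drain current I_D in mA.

V_SG = V_DD − V_G = 12.1 − 10.4 = 1.7 V, so V_ov = 1.7 − 0.571 = 1.13 V.
k_p = μ_pC_ox · (W/L) = 0.58 mA/V².
Assume saturation: I_D = ½ k_p V_ov² = 0.5 × 0.58 × 1.13² = 0.37 mA, giving V_SD = V_DD − I_D R_D = 12.1 − 0.37 × 39.2 = -2.39 V.
But -2.39 V < V_ov = 1.13 V, so the device is actually in triode.
In triode I_D = k_p[V_ov V_SD − ½ V_SD²] and I_D = (V_DD − V_SD)/R_D. Equating: 11.4 V_SD² − 26.67 V_SD + 12.1 = 0, giving V_SD = 0.615 V (the root below V_ov).
I_D = (12.1 − 0.615) / 39.2 = 0.293 mA.

I_D = 0.293 mA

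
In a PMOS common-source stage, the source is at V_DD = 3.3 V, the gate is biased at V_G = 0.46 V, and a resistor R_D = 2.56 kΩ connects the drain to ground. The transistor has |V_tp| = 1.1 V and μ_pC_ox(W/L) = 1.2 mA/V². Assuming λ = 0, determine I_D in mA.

I_D = 1.05 mA

V_SG = V_DD − V_G = 3.3 − 0.46 = 2.84 V, so V_ov = 2.84 − 1.1 = 1.74 V.
Assume saturation: I_D = ½ k_p V_ov² = 0.5 × 1.2 × 1.74² = 1.82 mA, giving V_SD = V_DD − I_D R_D = 3.3 − 1.82 × 2.56 = -1.35 V.
But -1.35 V < V_ov = 1.74 V, so the device is actually in triode.
In triode I_D = k_p[V_ov V_SD − ½ V_SD²] and I_D = (V_DD − V_SD)/R_D. Equating: 1.54 V_SD² − 6.345 V_SD + 3.3 = 0, giving V_SD = 0.61 V (the root below V_ov).
I_D = (3.3 − 0.61) / 2.56 = 1.05 mA.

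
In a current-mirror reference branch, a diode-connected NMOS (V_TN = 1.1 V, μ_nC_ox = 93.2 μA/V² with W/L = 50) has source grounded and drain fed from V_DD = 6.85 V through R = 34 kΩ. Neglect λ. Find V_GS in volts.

V_GS = 1.36 V

With gate tied to drain, V_GS = V_DS ≥ V_GS − V_TN, so the device is in saturation.
k_n = μ_nC_ox · (W/L) = 4.66 mA/V².
KCL at the drain: ½ k_n (V_GS − V_TN)² = (V_DD − V_GS)/R.
Let x = V_GS − 1.1. Then 79.2 x² + x − 5.75 = 0, giving x = 0.263 V (positive root), so V_GS = 1.36 V.
I_D = (V_DD − V_GS)/R = (6.85 − 1.36) / 34 = 0.161 mA.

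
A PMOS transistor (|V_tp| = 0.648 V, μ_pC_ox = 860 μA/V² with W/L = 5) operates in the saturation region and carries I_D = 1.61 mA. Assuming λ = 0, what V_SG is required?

V_SG = 1.51 V

k_p = μ_pC_ox · (W/L) = 4.3 mA/V².
In saturation I_D = ½ k_p (V_SG − |V_tp|)², so V_SG − |V_tp| = √(2 I_D / k_p) = √(2 × 1.61 / 4.3) = 0.865 V.
V_SG = 0.648 + 0.865 = 1.51 V.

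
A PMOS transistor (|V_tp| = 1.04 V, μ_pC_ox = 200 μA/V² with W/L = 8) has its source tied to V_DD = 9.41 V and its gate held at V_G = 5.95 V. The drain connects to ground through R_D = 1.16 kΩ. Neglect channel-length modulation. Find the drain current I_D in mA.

V_SG = V_DD − V_G = 9.41 − 5.95 = 3.46 V, so V_ov = 3.46 − 1.04 = 2.42 V.
k_p = μ_pC_ox · (W/L) = 1.6 mA/V².
Assume saturation: I_D = ½ k_p V_ov² = 0.5 × 1.6 × 2.42² = 4.69 mA, giving V_SD = V_DD − I_D R_D = 9.41 − 4.69 × 1.16 = 3.98 V.
V_SD = 3.98 V ≥ V_ov = 2.42 V, confirming saturation.

I_D = 4.69 mA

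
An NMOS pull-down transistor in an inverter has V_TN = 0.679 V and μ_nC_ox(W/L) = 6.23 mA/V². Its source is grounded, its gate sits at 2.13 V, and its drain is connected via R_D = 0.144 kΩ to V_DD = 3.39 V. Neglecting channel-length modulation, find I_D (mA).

V_GS = V_G = 2.13 V, so V_ov = 2.13 − 0.679 = 1.45 V.
Assume saturation: I_D = ½ k_n V_ov² = 0.5 × 6.23 × 1.45² = 6.56 mA, giving V_DS = V_DD − I_D R_D = 3.39 − 6.56 × 0.144 = 2.45 V.
V_DS = 2.45 V ≥ V_ov = 1.45 V, confirming saturation.

I_D = 6.56 mA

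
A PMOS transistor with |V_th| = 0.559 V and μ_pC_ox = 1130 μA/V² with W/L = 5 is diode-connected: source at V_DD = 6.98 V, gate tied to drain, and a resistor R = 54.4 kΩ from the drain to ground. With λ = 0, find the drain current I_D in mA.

With gate tied to drain, V_SG = V_SD ≥ V_SG − |V_th|, so the device is in saturation.
k_p = μ_pC_ox · (W/L) = 5.65 mA/V².
KCL at the drain: ½ k_p (V_SG − |V_th|)² = (V_DD − V_SG)/R.
Let x = V_SG − 0.559. Then 154 x² + x − 6.421 = 0, giving x = 0.201 V (positive root), so V_SG = 0.76 V.
I_D = (V_DD − V_SG)/R = (6.98 − 0.76) / 54.4 = 0.114 mA.

I_D = 0.114 mA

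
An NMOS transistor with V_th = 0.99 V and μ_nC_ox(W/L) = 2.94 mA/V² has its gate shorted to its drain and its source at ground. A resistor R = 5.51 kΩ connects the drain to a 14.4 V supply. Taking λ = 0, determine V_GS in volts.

With gate tied to drain, V_GS = V_DS ≥ V_GS − V_th, so the device is in saturation.
KCL at the drain: ½ k_n (V_GS − V_th)² = (V_DD − V_GS)/R.
Let x = V_GS − 0.99. Then 8.1 x² + x − 13.41 = 0, giving x = 1.23 V (positive root), so V_GS = 2.22 V.
I_D = (V_DD − V_GS)/R = (14.4 − 2.22) / 5.51 = 2.21 mA.

V_GS = 2.22 V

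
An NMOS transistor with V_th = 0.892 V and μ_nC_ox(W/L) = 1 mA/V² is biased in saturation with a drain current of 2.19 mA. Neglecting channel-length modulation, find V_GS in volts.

V_GS = 2.98 V

In saturation I_D = ½ k_n (V_GS − V_th)², so V_GS − V_th = √(2 I_D / k_n) = √(2 × 2.19 / 1) = 2.09 V.
V_GS = 0.892 + 2.09 = 2.98 V.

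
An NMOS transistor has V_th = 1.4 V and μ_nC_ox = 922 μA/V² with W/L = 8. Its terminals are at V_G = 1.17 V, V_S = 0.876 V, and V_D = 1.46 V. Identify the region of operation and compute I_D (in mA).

V_GS = V_G − V_S = 1.17 − 0.876 = 0.294 V; V_DS = V_D − V_S = 1.46 − 0.876 = 0.584 V.
V_GS = 0.294 V < V_th = 1.4 V, so the transistor is in cutoff.

Cutoff; I_D = 0 mA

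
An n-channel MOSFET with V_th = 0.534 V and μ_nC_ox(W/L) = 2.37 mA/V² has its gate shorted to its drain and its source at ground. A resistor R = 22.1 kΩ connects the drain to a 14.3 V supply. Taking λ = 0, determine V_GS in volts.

With gate tied to drain, V_GS = V_DS ≥ V_GS − V_th, so the device is in saturation.
KCL at the drain: ½ k_n (V_GS − V_th)² = (V_DD − V_GS)/R.
Let x = V_GS − 0.534. Then 26.2 x² + x − 13.77 = 0, giving x = 0.706 V (positive root), so V_GS = 1.24 V.
I_D = (V_DD − V_GS)/R = (14.3 − 1.24) / 22.1 = 0.591 mA.

V_GS = 1.24 V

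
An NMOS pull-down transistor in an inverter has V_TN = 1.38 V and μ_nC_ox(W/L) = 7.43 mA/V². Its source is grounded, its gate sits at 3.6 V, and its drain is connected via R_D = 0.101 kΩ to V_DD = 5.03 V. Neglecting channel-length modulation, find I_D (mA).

I_D = 18.3 mA

V_GS = V_G = 3.6 V, so V_ov = 3.6 − 1.38 = 2.22 V.
Assume saturation: I_D = ½ k_n V_ov² = 0.5 × 7.43 × 2.22² = 18.3 mA, giving V_DS = V_DD − I_D R_D = 5.03 − 18.3 × 0.101 = 3.18 V.
V_DS = 3.18 V ≥ V_ov = 2.22 V, confirming saturation.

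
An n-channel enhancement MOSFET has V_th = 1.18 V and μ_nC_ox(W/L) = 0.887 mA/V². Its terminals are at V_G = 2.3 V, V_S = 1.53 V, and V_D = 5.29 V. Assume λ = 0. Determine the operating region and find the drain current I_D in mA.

Cutoff; I_D = 0 mA

V_GS = V_G − V_S = 2.3 − 1.53 = 0.77 V; V_DS = V_D − V_S = 5.29 − 1.53 = 3.76 V.
V_GS = 0.77 V < V_th = 1.18 V, so the transistor is in cutoff.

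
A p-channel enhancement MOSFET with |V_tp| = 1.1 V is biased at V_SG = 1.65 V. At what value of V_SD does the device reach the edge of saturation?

V_SD,sat = 0.550 V

The boundary between triode and saturation is V_SD = V_SG − |V_tp| = V_ov.
V_ov = 1.65 − 1.1 = 0.55 V.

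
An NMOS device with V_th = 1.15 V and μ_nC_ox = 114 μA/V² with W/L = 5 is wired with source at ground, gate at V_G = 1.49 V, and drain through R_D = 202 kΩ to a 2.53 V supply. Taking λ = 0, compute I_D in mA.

V_GS = V_G = 1.49 V, so V_ov = 1.49 − 1.15 = 0.34 V.
k_n = μ_nC_ox · (W/L) = 0.57 mA/V².
Assume saturation: I_D = ½ k_n V_ov² = 0.5 × 0.57 × 0.34² = 0.0329 mA, giving V_DS = V_DD − I_D R_D = 2.53 − 0.0329 × 202 = -4.13 V.
But -4.13 V < V_ov = 0.34 V, so the device is actually in triode.
In triode I_D = k_n[V_ov V_DS − ½ V_DS²] and I_D = (V_DD − V_DS)/R_D. Equating: 57.6 V_DS² − 40.15 V_DS + 2.53 = 0, giving V_DS = 0.0701 V (the root below V_ov).
I_D = (2.53 − 0.0701) / 202 = 0.0122 mA.

I_D = 0.0122 mA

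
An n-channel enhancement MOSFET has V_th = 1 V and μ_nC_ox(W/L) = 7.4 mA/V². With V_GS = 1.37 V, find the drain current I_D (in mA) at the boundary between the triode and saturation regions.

I_D = 0.507 mA

At the boundary V_DS = V_ov = V_GS − V_th = 1.37 − 1 = 0.37 V.
I_D = ½ k_n V_ov² = 0.5 × 7.4 × 0.37² = 0.507 mA.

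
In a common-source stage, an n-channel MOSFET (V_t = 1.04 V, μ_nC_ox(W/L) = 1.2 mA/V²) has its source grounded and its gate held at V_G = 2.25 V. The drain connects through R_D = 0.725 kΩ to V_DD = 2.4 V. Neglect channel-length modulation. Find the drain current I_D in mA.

I_D = 0.878 mA

V_GS = V_G = 2.25 V, so V_ov = 2.25 − 1.04 = 1.21 V.
Assume saturation: I_D = ½ k_n V_ov² = 0.5 × 1.2 × 1.21² = 0.878 mA, giving V_DS = V_DD − I_D R_D = 2.4 − 0.878 × 0.725 = 1.76 V.
V_DS = 1.76 V ≥ V_ov = 1.21 V, confirming saturation.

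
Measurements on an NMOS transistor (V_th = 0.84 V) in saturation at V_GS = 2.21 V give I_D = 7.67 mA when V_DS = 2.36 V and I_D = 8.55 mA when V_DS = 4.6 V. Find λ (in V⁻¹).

λ = 0.0583 V⁻¹

With V_GS fixed, I_D ∝ (1 + λ V_DS) in saturation, so I_D2/I_D1 = (1 + λ V_DS2)/(1 + λ V_DS1).
8.55/7.67 = 1.115 = (1 + 4.6 λ)/(1 + 2.36 λ).
Solving: λ (I_D1 V_DS2 − I_D2 V_DS1) = I_D2 − I_D1, so λ = (8.55 − 7.67) / (7.67 × 4.6 − 8.55 × 2.36) = 0.88 / 15.1 = 0.0583 V⁻¹.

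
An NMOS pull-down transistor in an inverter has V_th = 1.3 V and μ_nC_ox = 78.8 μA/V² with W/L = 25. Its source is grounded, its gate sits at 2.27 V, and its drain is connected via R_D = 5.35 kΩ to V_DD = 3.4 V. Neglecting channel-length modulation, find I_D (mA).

I_D = 0.567 mA

V_GS = V_G = 2.27 V, so V_ov = 2.27 − 1.3 = 0.97 V.
k_n = μ_nC_ox · (W/L) = 1.97 mA/V².
Assume saturation: I_D = ½ k_n V_ov² = 0.5 × 1.97 × 0.97² = 0.927 mA, giving V_DS = V_DD − I_D R_D = 3.4 − 0.927 × 5.35 = -1.56 V.
But -1.56 V < V_ov = 0.97 V, so the device is actually in triode.
In triode I_D = k_n[V_ov V_DS − ½ V_DS²] and I_D = (V_DD − V_DS)/R_D. Equating: 5.27 V_DS² − 11.22 V_DS + 3.4 = 0, giving V_DS = 0.366 V (the root below V_ov).
I_D = (3.4 − 0.366) / 5.35 = 0.567 mA.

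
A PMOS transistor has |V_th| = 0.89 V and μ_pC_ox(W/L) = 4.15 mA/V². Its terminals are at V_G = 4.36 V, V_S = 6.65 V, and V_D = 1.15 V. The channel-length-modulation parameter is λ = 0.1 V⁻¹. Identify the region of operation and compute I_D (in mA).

Saturation; I_D = 6.30 mA

V_SG = V_S − V_G = 6.65 − 4.36 = 2.29 V; V_SD = V_S − V_D = 6.65 − 1.15 = 5.5 V.
V_ov = V_SG − |V_th| = 2.29 − 0.89 = 1.4 V.
Since V_SD = 5.5 V ≥ V_ov = 1.4 V, the device is in saturation.
I_D = ½ k_p V_ov² (1 + λ V_SD) = 0.5 × 4.15 × 1.4² × (1 + 0.1 × 5.5) = 6.3 mA.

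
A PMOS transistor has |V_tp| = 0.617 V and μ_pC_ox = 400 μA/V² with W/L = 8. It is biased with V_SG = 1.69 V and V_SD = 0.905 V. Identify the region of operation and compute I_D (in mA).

Triode; I_D = 1.80 mA

k_p = μ_pC_ox · (W/L) = 3.2 mA/V².
V_ov = V_SG − |V_tp| = 1.69 − 0.617 = 1.07 V.
Since V_SD = 0.905 V < V_ov = 1.07 V, the device is in the triode region.
I_D = k_p [V_ov · V_SD − ½ V_SD²] = 3.2 × [1.07 × 0.905 − 0.5 × 0.905²] = 1.8 mA.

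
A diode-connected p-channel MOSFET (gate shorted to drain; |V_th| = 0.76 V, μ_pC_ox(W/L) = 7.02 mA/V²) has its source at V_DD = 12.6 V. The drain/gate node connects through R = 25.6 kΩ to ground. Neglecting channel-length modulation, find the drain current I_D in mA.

With gate tied to drain, V_SG = V_SD ≥ V_SG − |V_th|, so the device is in saturation.
KCL at the drain: ½ k_p (V_SG − |V_th|)² = (V_DD − V_SG)/R.
Let x = V_SG − 0.76. Then 89.9 x² + x − 11.84 = 0, giving x = 0.357 V (positive root), so V_SG = 1.12 V.
I_D = (V_DD − V_SG)/R = (12.6 − 1.12) / 25.6 = 0.449 mA.

I_D = 0.449 mA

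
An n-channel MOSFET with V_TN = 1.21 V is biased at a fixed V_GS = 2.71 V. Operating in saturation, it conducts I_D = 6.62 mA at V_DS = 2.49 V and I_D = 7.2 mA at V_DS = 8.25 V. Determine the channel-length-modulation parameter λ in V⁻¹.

With V_GS fixed, I_D ∝ (1 + λ V_DS) in saturation, so I_D2/I_D1 = (1 + λ V_DS2)/(1 + λ V_DS1).
7.2/6.62 = 1.088 = (1 + 8.25 λ)/(1 + 2.49 λ).
Solving: λ (I_D1 V_DS2 − I_D2 V_DS1) = I_D2 − I_D1, so λ = (7.2 − 6.62) / (6.62 × 8.25 − 7.2 × 2.49) = 0.58 / 36.7 = 0.0158 V⁻¹.

λ = 0.0158 V⁻¹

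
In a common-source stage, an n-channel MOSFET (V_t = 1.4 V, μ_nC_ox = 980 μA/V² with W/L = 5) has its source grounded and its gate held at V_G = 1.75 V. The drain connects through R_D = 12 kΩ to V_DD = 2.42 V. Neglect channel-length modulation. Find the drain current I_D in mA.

I_D = 0.190 mA

V_GS = V_G = 1.75 V, so V_ov = 1.75 − 1.4 = 0.35 V.
k_n = μ_nC_ox · (W/L) = 4.9 mA/V².
Assume saturation: I_D = ½ k_n V_ov² = 0.5 × 4.9 × 0.35² = 0.3 mA, giving V_DS = V_DD − I_D R_D = 2.42 − 0.3 × 12 = -1.18 V.
But -1.18 V < V_ov = 0.35 V, so the device is actually in triode.
In triode I_D = k_n[V_ov V_DS − ½ V_DS²] and I_D = (V_DD − V_DS)/R_D. Equating: 29.4 V_DS² − 21.58 V_DS + 2.42 = 0, giving V_DS = 0.138 V (the root below V_ov).
I_D = (2.42 − 0.138) / 12 = 0.19 mA.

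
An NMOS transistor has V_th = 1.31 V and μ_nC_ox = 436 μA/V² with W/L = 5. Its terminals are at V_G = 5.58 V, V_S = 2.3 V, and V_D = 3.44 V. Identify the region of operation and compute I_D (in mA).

Triode; I_D = 3.48 mA

V_GS = V_G − V_S = 5.58 − 2.3 = 3.28 V; V_DS = V_D − V_S = 3.44 − 2.3 = 1.14 V.
k_n = μ_nC_ox · (W/L) = 2.18 mA/V².
V_ov = V_GS − V_th = 3.28 − 1.31 = 1.97 V.
Since V_DS = 1.14 V < V_ov = 1.97 V, the device is in the triode region.
I_D = k_n [V_ov · V_DS − ½ V_DS²] = 2.18 × [1.97 × 1.14 − 0.5 × 1.14²] = 3.48 mA.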